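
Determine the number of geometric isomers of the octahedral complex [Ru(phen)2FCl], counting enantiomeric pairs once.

2

In an octahedral complex each vertex has one trans partner and four cis neighbours.
Each phen is bidentate and must span two cis positions.
Working through the distinct placements yields 2 geometric isomers: F and Cl mutually trans; F and Cl mutually cis (chiral).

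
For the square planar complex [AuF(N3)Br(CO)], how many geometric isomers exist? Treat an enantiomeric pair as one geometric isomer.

3

There are 3 geometric isomers: (Br/F trans, CO/N3 trans); (Br/N3 trans, CO/F trans); (Br/CO trans, F/N3 trans).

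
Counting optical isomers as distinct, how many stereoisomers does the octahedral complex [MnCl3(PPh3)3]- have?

2

The six octahedral sites form three mutually perpendicular trans pairs.
The distinct arrangements are (2 in all): Cl mer; Cl fac.
Each arrangement has an internal mirror plane or centre of symmetry, so none is chiral.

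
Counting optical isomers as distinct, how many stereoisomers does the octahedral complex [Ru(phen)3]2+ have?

2

An octahedron has six vertices in three trans pairs; every non-trans pair is cis.
Each phen is bidentate and must span two cis positions.
Only one geometric arrangement is possible; it has no improper symmetry element, so it exists as a pair of enantiomers (2 stereoisomers).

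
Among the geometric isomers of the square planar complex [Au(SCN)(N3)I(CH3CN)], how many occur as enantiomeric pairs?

0

A square has two trans pairs of vertices; adjacent vertices are cis.
Working through the distinct placements yields 3 geometric isomers: (CH3CN/N3 trans, I/SCN trans); (CH3CN/SCN trans, I/N3 trans); (CH3CN/I trans, N3/SCN trans).
Each arrangement has an internal mirror plane or centre of symmetry, so none is chiral.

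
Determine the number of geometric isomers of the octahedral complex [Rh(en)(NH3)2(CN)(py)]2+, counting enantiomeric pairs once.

The six octahedral sites form three mutually perpendicular trans pairs.
Each en is bidentate and must span two cis positions.
Working through the distinct placements yields 4 geometric isomers: NH3 cis (3 arrangements, 2 chiral); NH3 trans.

4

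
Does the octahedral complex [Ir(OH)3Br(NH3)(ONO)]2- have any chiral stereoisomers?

yes

An octahedron has six vertices in three trans pairs; every non-trans pair is cis.
Working through the distinct placements yields 4 geometric isomers: OH mer (3 arrangements); OH fac (chiral).
One of these lacks any improper symmetry element and so occurs as an enantiomeric pair, giving 4 + 1 = 5 stereoisomers in total.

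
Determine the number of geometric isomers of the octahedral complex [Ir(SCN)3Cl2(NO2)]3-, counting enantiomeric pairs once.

3

Working through the distinct placements yields 3 geometric isomers: SCN mer, Cl trans; SCN mer, Cl cis; SCN fac, Cl cis.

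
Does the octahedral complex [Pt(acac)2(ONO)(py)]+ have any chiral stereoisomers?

In an octahedral complex each vertex has one trans partner and four cis neighbours.
Each acac is bidentate and must span two cis positions.
The distinct arrangements are (2 in all): ONO and py mutually cis (chiral); ONO and py mutually trans.
One of these lacks any improper symmetry element and so occurs as an enantiomeric pair, giving 2 + 1 = 3 stereoisomers in total.

yes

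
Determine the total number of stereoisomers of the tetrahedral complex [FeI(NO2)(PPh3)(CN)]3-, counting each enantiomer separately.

All four vertices of a tetrahedron are equivalent and mutually adjacent, so cis/trans isomerism cannot arise.
Only one geometric arrangement is possible; it has no improper symmetry element, so it exists as a pair of enantiomers (2 stereoisomers).

2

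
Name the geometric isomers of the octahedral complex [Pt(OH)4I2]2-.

cis and trans

The distinct arrangements are (2 in all): I trans; I cis.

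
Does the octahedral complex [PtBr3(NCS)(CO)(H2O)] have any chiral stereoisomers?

yes

The six octahedral sites form three mutually perpendicular trans pairs.
There are 4 geometric isomers: Br mer (3 arrangements); Br fac (chiral).
One of these lacks any improper symmetry element and so occurs as an enantiomeric pair, giving 4 + 1 = 5 stereoisomers in total.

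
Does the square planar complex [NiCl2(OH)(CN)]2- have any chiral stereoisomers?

A square has two trans pairs of vertices; adjacent vertices are cis.
Working through the distinct placements yields 2 geometric isomers: Cl cis; Cl trans.
Each arrangement has an internal mirror plane or centre of symmetry, so none is chiral.

no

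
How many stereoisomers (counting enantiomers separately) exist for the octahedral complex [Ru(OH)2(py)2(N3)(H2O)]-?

In an octahedral complex each vertex has one trans partner and four cis neighbours.
Working through the distinct placements yields 6 geometric isomers: OH trans, py trans; OH cis, py cis (3 arrangements, 2 chiral); OH cis, py trans; OH trans, py cis.
Of these, 2 lack any improper symmetry element and so occur as enantiomeric pairs, giving 6 + 2 = 8 stereoisomers in total.

8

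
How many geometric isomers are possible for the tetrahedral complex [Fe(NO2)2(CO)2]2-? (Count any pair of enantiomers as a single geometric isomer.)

In a tetrahedral complex all four positions are equivalent and every pair of ligands is adjacent — there is no cis/trans distinction.
Only one geometric arrangement is possible.

1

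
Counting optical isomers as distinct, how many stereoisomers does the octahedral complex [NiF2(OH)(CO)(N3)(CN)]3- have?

15

An octahedron has six vertices in three trans pairs; every non-trans pair is cis.
Exhaustive case analysis gives 9 geometric isomers.
Of these, 6 lack any improper symmetry element and so occur as enantiomeric pairs, giving 9 + 6 = 15 stereoisomers in total.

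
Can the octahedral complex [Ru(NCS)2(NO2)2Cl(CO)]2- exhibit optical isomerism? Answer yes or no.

In an octahedral complex each vertex has one trans partner and four cis neighbours.
Working through the distinct placements yields 6 geometric isomers: NCS trans, NO2 trans; NCS cis, NO2 cis (3 arrangements, 2 chiral); NCS cis, NO2 trans; NCS trans, NO2 cis.
Of these, 2 lack any improper symmetry element and so occur as enantiomeric pairs, giving 6 + 2 = 8 stereoisomers in total.

yes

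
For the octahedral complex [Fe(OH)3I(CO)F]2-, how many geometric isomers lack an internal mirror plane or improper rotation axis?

1

Systematic placement gives 4 geometric isomers: OH mer (3 arrangements); OH fac (chiral).
One of these lacks any improper symmetry element and so occurs as an enantiomeric pair, giving 4 + 1 = 5 stereoisomers in total.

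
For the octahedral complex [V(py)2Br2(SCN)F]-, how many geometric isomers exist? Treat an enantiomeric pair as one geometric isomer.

Systematic placement gives 6 geometric isomers: py trans, Br trans; py cis, Br trans; py trans, Br cis; py cis, Br cis (3 arrangements, 2 chiral).

6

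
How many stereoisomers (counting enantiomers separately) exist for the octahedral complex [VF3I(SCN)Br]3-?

5

The six octahedral sites form three mutually perpendicular trans pairs.
There are 4 geometric isomers: F mer (3 arrangements); F fac (chiral).
One of these lacks any improper symmetry element and so occurs as an enantiomeric pair, giving 4 + 1 = 5 stereoisomers in total.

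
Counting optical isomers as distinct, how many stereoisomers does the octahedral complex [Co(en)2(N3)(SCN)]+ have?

3

The six octahedral sites form three mutually perpendicular trans pairs.
Each en is bidentate and must span two cis positions.
The distinct arrangements are (2 in all): N3 and SCN mutually trans; N3 and SCN mutually cis (chiral).
One of these lacks any improper symmetry element and so occurs as an enantiomeric pair, giving 2 + 1 = 3 stereoisomers in total.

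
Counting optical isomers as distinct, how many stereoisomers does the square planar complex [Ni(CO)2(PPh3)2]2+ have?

2

The distinct arrangements are (2 in all): CO cis; CO trans.
Each arrangement has an internal mirror plane or centre of symmetry, so none is chiral.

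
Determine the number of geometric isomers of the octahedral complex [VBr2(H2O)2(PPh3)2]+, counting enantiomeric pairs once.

An octahedron has six vertices in three trans pairs; every non-trans pair is cis.
There are 5 geometric isomers: Br trans, H2O trans, PPh3 trans; Br trans, H2O cis, PPh3 cis; Br cis, H2O cis, PPh3 trans; Br cis, H2O cis, PPh3 cis (chiral); Br cis, H2O trans, PPh3 cis.

5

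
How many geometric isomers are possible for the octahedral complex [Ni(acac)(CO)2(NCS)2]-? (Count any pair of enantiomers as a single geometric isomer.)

3

Each acac is bidentate and must span two cis positions.
The distinct arrangements are (3 in all): CO trans, NCS cis; CO cis, NCS cis (chiral); CO cis, NCS trans.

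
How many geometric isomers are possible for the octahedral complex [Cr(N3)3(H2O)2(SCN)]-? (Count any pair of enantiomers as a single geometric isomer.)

3

In an octahedral complex each vertex has one trans partner and four cis neighbours.
Working through the distinct placements yields 3 geometric isomers: N3 mer, H2O trans; N3 fac, H2O cis; N3 mer, H2O cis.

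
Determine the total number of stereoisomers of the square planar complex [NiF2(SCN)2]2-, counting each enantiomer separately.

A square has two trans pairs of vertices; adjacent vertices are cis.
The distinct arrangements are (2 in all): F cis; F trans.
Each arrangement has an internal mirror plane or centre of symmetry, so none is chiral.

2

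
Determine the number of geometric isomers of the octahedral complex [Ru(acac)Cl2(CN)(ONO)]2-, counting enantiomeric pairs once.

4

In an octahedral complex each vertex has one trans partner and four cis neighbours.
Each acac is bidentate and must span two cis positions.
The distinct arrangements are (4 in all): Cl cis (3 arrangements, 2 chiral); Cl trans.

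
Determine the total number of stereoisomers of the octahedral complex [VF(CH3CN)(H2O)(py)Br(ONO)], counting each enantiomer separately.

30

The six octahedral sites form three mutually perpendicular trans pairs.
Systematic enumeration (placing each ligand type in turn and discarding arrangements equivalent by rotation or reflection) gives 15 geometric isomers.
Of these, 15 lack any improper symmetry element and so occur as enantiomeric pairs, giving 15 + 15 = 30 stereoisomers in total.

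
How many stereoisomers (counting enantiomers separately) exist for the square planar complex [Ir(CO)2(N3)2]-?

A square has two trans pairs of vertices; adjacent vertices are cis.
Systematic placement gives 2 geometric isomers: CO cis; CO trans.
Each arrangement has an internal mirror plane or centre of symmetry, so none is chiral.

2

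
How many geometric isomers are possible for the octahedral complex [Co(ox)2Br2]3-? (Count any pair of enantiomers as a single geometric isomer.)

In an octahedral complex each vertex has one trans partner and four cis neighbours.
Each ox is bidentate and must span two cis positions.
There are 2 geometric isomers: Br trans; Br cis (chiral).

2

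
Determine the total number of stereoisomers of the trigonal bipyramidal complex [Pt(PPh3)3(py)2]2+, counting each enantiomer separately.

3

A trigonal bipyramid has two axial and three equatorial sites, which are chemically inequivalent.
There are 3 geometric isomers: py both equatorial; py one axial, one equatorial; py both axial.
Each arrangement has an internal mirror plane or centre of symmetry, so none is chiral.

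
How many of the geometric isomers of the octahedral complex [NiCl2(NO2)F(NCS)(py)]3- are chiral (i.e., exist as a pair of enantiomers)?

6

In an octahedral complex each vertex has one trans partner and four cis neighbours.
Systematic enumeration (placing each ligand type in turn and discarding arrangements equivalent by rotation or reflection) gives 9 geometric isomers.
Of these, 6 lack any improper symmetry element and so occur as enantiomeric pairs, giving 9 + 6 = 15 stereoisomers in total.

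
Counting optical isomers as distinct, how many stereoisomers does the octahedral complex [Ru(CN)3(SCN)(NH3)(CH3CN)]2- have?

5

The six octahedral sites form three mutually perpendicular trans pairs.
Working through the distinct placements yields 4 geometric isomers: CN mer (3 arrangements); CN fac (chiral).
One of these lacks any improper symmetry element and so occurs as an enantiomeric pair, giving 4 + 1 = 5 stereoisomers in total.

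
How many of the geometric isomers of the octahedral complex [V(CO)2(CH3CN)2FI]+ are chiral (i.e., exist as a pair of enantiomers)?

The six octahedral sites form three mutually perpendicular trans pairs.
There are 6 geometric isomers: CO trans, CH3CN trans; CO cis, CH3CN trans; CO cis, CH3CN cis (3 arrangements, 2 chiral); CO trans, CH3CN cis.
Of these, 2 lack any improper symmetry element and so occur as enantiomeric pairs, giving 6 + 2 = 8 stereoisomers in total.

2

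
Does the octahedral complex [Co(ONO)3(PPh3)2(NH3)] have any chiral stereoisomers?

An octahedron has six vertices in three trans pairs; every non-trans pair is cis.
There are 3 geometric isomers: ONO mer, PPh3 trans; ONO fac, PPh3 cis; ONO mer, PPh3 cis.
Each arrangement has an internal mirror plane or centre of symmetry, so none is chiral.

no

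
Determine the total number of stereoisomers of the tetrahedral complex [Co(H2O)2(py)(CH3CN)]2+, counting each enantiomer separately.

All four vertices of a tetrahedron are equivalent and mutually adjacent, so cis/trans isomerism cannot arise.
Only one geometric arrangement is possible.

1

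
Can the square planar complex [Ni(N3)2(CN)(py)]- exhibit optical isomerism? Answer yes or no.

no

In a square planar complex each vertex has one trans partner and two cis neighbours.
There are 2 geometric isomers: N3 cis; N3 trans.
Each arrangement has an internal mirror plane or centre of symmetry, so none is chiral.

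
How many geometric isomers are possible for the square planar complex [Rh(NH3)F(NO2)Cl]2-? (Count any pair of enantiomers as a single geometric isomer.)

3

In a square planar complex each vertex has one trans partner and two cis neighbours.
Systematic placement gives 3 geometric isomers: (Cl/NH3 trans, F/NO2 trans); (Cl/NO2 trans, F/NH3 trans); (Cl/F trans, NH3/NO2 trans).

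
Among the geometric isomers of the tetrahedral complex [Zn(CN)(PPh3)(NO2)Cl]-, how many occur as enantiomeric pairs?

All four vertices of a tetrahedron are equivalent and mutually adjacent, so cis/trans isomerism cannot arise.
Only one geometric arrangement is possible; it has no improper symmetry element, so it exists as a pair of enantiomers (2 stereoisomers).

1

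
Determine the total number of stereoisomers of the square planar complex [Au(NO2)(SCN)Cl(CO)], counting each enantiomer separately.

The distinct arrangements are (3 in all): (CO/NO2 trans, Cl/SCN trans); (CO/SCN trans, Cl/NO2 trans); (CO/Cl trans, NO2/SCN trans).
Each arrangement has an internal mirror plane or centre of symmetry, so none is chiral.

3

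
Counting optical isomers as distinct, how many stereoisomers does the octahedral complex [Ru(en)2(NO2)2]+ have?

3

An octahedron has six vertices in three trans pairs; every non-trans pair is cis.
Each en is bidentate and must span two cis positions.
There are 2 geometric isomers: NO2 trans; NO2 cis (chiral).
One of these lacks any improper symmetry element and so occurs as an enantiomeric pair, giving 2 + 1 = 3 stereoisomers in total.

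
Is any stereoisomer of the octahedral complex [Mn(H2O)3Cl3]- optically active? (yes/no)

no

In an octahedral complex each vertex has one trans partner and four cis neighbours.
Working through the distinct placements yields 2 geometric isomers: H2O mer; H2O fac.
Each arrangement has an internal mirror plane or centre of symmetry, so none is chiral.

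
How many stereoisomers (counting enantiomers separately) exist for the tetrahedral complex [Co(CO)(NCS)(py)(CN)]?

2

In a tetrahedral complex all four positions are equivalent and every pair of ligands is adjacent — there is no cis/trans distinction.
Only one geometric arrangement is possible; it has no improper symmetry element, so it exists as a pair of enantiomers (2 stereoisomers).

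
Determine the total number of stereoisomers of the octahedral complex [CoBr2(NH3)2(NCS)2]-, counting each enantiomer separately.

The six octahedral sites form three mutually perpendicular trans pairs.
Working through the distinct placements yields 5 geometric isomers: Br trans, NH3 trans, NCS trans; Br trans, NH3 cis, NCS cis; Br cis, NH3 trans, NCS cis; Br cis, NH3 cis, NCS cis (chiral); Br cis, NH3 cis, NCS trans.
One of these lacks any improper symmetry element and so occurs as an enantiomeric pair, giving 5 + 1 = 6 stereoisomers in total.

6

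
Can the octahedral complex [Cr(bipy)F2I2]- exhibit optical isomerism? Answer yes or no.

yes

The six octahedral sites form three mutually perpendicular trans pairs.
Each bipy is bidentate and must span two cis positions.
The distinct arrangements are (3 in all): F trans, I cis; F cis, I cis (chiral); F cis, I trans.
One of these lacks any improper symmetry element and so occurs as an enantiomeric pair, giving 3 + 1 = 4 stereoisomers in total.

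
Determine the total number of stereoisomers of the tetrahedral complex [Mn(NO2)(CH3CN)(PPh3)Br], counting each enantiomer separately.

2

All four vertices of a tetrahedron are equivalent and mutually adjacent, so cis/trans isomerism cannot arise.
Only one geometric arrangement is possible; it has no improper symmetry element, so it exists as a pair of enantiomers (2 stereoisomers).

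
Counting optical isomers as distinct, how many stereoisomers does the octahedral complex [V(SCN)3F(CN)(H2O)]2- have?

5

Working through the distinct placements yields 4 geometric isomers: SCN mer (3 arrangements); SCN fac (chiral).
One of these lacks any improper symmetry element and so occurs as an enantiomeric pair, giving 4 + 1 = 5 stereoisomers in total.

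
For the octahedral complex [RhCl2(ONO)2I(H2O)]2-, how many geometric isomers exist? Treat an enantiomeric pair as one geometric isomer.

6

There are 6 geometric isomers: Cl trans, ONO trans; Cl trans, ONO cis; Cl cis, ONO trans; Cl cis, ONO cis (3 arrangements, 2 chiral).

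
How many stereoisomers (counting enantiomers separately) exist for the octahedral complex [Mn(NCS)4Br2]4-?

2

In an octahedral complex each vertex has one trans partner and four cis neighbours.
There are 2 geometric isomers: Br trans; Br cis.
Each arrangement has an internal mirror plane or centre of symmetry, so none is chiral.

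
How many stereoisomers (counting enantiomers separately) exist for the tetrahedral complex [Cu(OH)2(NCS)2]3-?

In a tetrahedral complex all four positions are equivalent and every pair of ligands is adjacent — there is no cis/trans distinction.
Only one geometric arrangement is possible.

1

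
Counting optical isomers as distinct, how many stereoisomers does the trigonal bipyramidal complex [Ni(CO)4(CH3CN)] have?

Systematic placement gives 2 geometric isomers: CH3CN axial; CH3CN equatorial.
Each arrangement has an internal mirror plane or centre of symmetry, so none is chiral.

2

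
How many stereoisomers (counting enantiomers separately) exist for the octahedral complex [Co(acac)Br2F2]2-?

4

The six octahedral sites form three mutually perpendicular trans pairs.
Each acac is bidentate and must span two cis positions.
Working through the distinct placements yields 3 geometric isomers: Br trans, F cis; Br cis, F cis (chiral); Br cis, F trans.
One of these lacks any improper symmetry element and so occurs as an enantiomeric pair, giving 3 + 1 = 4 stereoisomers in total.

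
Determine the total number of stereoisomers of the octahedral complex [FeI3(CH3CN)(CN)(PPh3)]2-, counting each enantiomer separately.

5

The six octahedral sites form three mutually perpendicular trans pairs.
Working through the distinct placements yields 4 geometric isomers: I mer (3 arrangements); I fac (chiral).
One of these lacks any improper symmetry element and so occurs as an enantiomeric pair, giving 4 + 1 = 5 stereoisomers in total.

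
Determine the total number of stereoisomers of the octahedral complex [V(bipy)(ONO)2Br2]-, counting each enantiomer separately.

4

In an octahedral complex each vertex has one trans partner and four cis neighbours.
Each bipy is bidentate and must span two cis positions.
Systematic placement gives 3 geometric isomers: ONO cis, Br trans; ONO cis, Br cis (chiral); ONO trans, Br cis.
One of these lacks any improper symmetry element and so occurs as an enantiomeric pair, giving 3 + 1 = 4 stereoisomers in total.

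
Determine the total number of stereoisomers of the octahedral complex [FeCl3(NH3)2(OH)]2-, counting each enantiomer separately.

3

An octahedron has six vertices in three trans pairs; every non-trans pair is cis.
Working through the distinct placements yields 3 geometric isomers: Cl mer, NH3 cis; Cl mer, NH3 trans; Cl fac, NH3 cis.
Each arrangement has an internal mirror plane or centre of symmetry, so none is chiral.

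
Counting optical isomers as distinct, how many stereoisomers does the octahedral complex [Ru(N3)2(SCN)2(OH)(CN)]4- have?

The six octahedral sites form three mutually perpendicular trans pairs.
Systematic placement gives 6 geometric isomers: N3 cis, SCN trans; N3 cis, SCN cis (3 arrangements, 2 chiral); N3 trans, SCN trans; N3 trans, SCN cis.
Of these, 2 lack any improper symmetry element and so occur as enantiomeric pairs, giving 6 + 2 = 8 stereoisomers in total.

8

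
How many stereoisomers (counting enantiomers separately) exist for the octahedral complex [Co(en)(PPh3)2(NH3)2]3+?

4

Each en is bidentate and must span two cis positions.
There are 3 geometric isomers: PPh3 cis, NH3 trans; PPh3 cis, NH3 cis (chiral); PPh3 trans, NH3 cis.
One of these lacks any improper symmetry element and so occurs as an enantiomeric pair, giving 3 + 1 = 4 stereoisomers in total.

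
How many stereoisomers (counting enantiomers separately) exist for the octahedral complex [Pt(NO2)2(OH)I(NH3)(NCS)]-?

In an octahedral complex each vertex has one trans partner and four cis neighbours.
Placing the ligands in turn and identifying arrangements related by rotation or reflection leaves 9 distinct geometric isomers.
Of these, 6 lack any improper symmetry element and so occur as enantiomeric pairs, giving 9 + 6 = 15 stereoisomers in total.

15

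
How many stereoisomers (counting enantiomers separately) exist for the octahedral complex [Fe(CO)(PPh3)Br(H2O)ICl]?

An octahedron has six vertices in three trans pairs; every non-trans pair is cis.
Exhaustive case analysis gives 15 geometric isomers.
Of these, 15 lack any improper symmetry element and so occur as enantiomeric pairs, giving 15 + 15 = 30 stereoisomers in total.

30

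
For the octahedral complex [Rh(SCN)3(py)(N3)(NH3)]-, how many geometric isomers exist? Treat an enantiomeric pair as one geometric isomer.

4

An octahedron has six vertices in three trans pairs; every non-trans pair is cis.
The distinct arrangements are (4 in all): SCN mer (3 arrangements); SCN fac (chiral).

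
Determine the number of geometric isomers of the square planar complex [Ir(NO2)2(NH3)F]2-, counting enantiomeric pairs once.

Systematic placement gives 2 geometric isomers: NO2 cis; NO2 trans.

2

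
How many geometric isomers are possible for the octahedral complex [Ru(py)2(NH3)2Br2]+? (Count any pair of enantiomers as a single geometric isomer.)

In an octahedral complex each vertex has one trans partner and four cis neighbours.
The distinct arrangements are (5 in all): py trans, NH3 trans, Br trans; py cis, NH3 cis, Br trans; py trans, NH3 cis, Br cis; py cis, NH3 cis, Br cis (chiral); py cis, NH3 trans, Br cis.

5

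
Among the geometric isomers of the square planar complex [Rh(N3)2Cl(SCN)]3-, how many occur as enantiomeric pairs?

In a square planar complex each vertex has one trans partner and two cis neighbours.
Systematic placement gives 2 geometric isomers: N3 cis; N3 trans.
Each arrangement has an internal mirror plane or centre of symmetry, so none is chiral.

0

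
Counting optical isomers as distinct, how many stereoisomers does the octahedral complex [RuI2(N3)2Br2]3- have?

An octahedron has six vertices in three trans pairs; every non-trans pair is cis.
Systematic placement gives 5 geometric isomers: I trans, N3 trans, Br trans; I cis, N3 cis, Br trans; I cis, N3 trans, Br cis; I cis, N3 cis, Br cis (chiral); I trans, N3 cis, Br cis.
One of these lacks any improper symmetry element and so occurs as an enantiomeric pair, giving 5 + 1 = 6 stereoisomers in total.

6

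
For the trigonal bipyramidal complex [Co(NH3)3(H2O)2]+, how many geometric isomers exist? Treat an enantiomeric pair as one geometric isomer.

In a trigonal bipyramid the two axial positions differ from the three equatorial ones.
The distinct arrangements are (3 in all): H2O both axial; H2O one axial, one equatorial; H2O both equatorial.

3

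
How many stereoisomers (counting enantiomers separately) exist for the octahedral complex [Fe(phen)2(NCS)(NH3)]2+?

An octahedron has six vertices in three trans pairs; every non-trans pair is cis.
Each phen is bidentate and must span two cis positions.
Working through the distinct placements yields 2 geometric isomers: NCS and NH3 mutually trans; NCS and NH3 mutually cis (chiral).
One of these lacks any improper symmetry element and so occurs as an enantiomeric pair, giving 2 + 1 = 3 stereoisomers in total.

3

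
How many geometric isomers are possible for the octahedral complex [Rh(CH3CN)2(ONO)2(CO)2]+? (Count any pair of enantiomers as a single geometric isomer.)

There are 5 geometric isomers: CH3CN trans, ONO trans, CO trans; CH3CN trans, ONO cis, CO cis; CH3CN cis, ONO trans, CO cis; CH3CN cis, ONO cis, CO cis (chiral); CH3CN cis, ONO cis, CO trans.

5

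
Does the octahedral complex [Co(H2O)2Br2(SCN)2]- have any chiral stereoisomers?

An octahedron has six vertices in three trans pairs; every non-trans pair is cis.
Systematic placement gives 5 geometric isomers: H2O trans, Br trans, SCN trans; H2O cis, Br trans, SCN cis; H2O cis, Br cis, SCN trans; H2O cis, Br cis, SCN cis (chiral); H2O trans, Br cis, SCN cis.
One of these lacks any improper symmetry element and so occurs as an enantiomeric pair, giving 5 + 1 = 6 stereoisomers in total.

yes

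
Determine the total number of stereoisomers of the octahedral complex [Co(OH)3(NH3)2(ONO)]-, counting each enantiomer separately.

3

The six octahedral sites form three mutually perpendicular trans pairs.
There are 3 geometric isomers: OH mer, NH3 trans; OH fac, NH3 cis; OH mer, NH3 cis.
Each arrangement has an internal mirror plane or centre of symmetry, so none is chiral.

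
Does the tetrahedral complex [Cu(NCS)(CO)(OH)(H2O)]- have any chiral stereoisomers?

All four vertices of a tetrahedron are equivalent and mutually adjacent, so cis/trans isomerism cannot arise.
Only one geometric arrangement is possible; it has no improper symmetry element, so it exists as a pair of enantiomers (2 stereoisomers).

yes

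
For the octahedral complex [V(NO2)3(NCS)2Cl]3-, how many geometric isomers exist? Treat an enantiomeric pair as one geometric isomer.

There are 3 geometric isomers: NO2 mer, NCS cis; NO2 mer, NCS trans; NO2 fac, NCS cis.

3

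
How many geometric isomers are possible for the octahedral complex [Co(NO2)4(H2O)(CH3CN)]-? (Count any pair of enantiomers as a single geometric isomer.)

2

The six octahedral sites form three mutually perpendicular trans pairs.
There are 2 geometric isomers: H2O and CH3CN mutually trans; H2O and CH3CN mutually cis.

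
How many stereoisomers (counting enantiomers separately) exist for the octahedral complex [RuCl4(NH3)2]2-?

The six octahedral sites form three mutually perpendicular trans pairs.
Systematic placement gives 2 geometric isomers: NH3 trans; NH3 cis.
Each arrangement has an internal mirror plane or centre of symmetry, so none is chiral.

2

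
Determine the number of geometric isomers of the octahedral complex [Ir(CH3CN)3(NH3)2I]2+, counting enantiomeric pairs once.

3

An octahedron has six vertices in three trans pairs; every non-trans pair is cis.
There are 3 geometric isomers: CH3CN mer, NH3 trans; CH3CN mer, NH3 cis; CH3CN fac, NH3 cis.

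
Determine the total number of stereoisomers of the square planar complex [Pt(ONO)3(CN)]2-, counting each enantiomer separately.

1

In a square planar complex each vertex has one trans partner and two cis neighbours.
Only one geometric arrangement is possible.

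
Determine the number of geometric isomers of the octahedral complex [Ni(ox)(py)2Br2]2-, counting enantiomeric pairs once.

3

An octahedron has six vertices in three trans pairs; every non-trans pair is cis.
Each ox is bidentate and must span two cis positions.
Systematic placement gives 3 geometric isomers: py cis, Br trans; py trans, Br cis; py cis, Br cis (chiral).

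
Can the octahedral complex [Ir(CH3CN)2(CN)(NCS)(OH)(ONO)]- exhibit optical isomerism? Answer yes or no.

yes

In an octahedral complex each vertex has one trans partner and four cis neighbours.
Placing the ligands in turn and identifying arrangements related by rotation or reflection leaves 9 distinct geometric isomers.
Of these, 6 lack any improper symmetry element and so occur as enantiomeric pairs, giving 9 + 6 = 15 stereoisomers in total.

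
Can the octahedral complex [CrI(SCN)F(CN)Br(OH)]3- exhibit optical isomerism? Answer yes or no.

yes

An octahedron has six vertices in three trans pairs; every non-trans pair is cis.
Placing the ligands in turn and identifying arrangements related by rotation or reflection leaves 15 distinct geometric isomers.
Of these, 15 lack any improper symmetry element and so occur as enantiomeric pairs, giving 15 + 15 = 30 stereoisomers in total.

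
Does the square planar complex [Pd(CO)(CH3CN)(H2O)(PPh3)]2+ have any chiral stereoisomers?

no

In a square planar complex each vertex has one trans partner and two cis neighbours.
There are 3 geometric isomers: (CH3CN/H2O trans, CO/PPh3 trans); (CH3CN/PPh3 trans, CO/H2O trans); (CH3CN/CO trans, H2O/PPh3 trans).
Each arrangement has an internal mirror plane or centre of symmetry, so none is chiral.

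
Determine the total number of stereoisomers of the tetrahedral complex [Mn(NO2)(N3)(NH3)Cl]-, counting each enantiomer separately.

2

All four vertices of a tetrahedron are equivalent and mutually adjacent, so cis/trans isomerism cannot arise.
Only one geometric arrangement is possible; it has no improper symmetry element, so it exists as a pair of enantiomers (2 stereoisomers).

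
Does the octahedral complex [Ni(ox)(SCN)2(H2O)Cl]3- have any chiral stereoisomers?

yes

The six octahedral sites form three mutually perpendicular trans pairs.
Each ox is bidentate and must span two cis positions.
Working through the distinct placements yields 4 geometric isomers: SCN cis (3 arrangements, 2 chiral); SCN trans.
Of these, 2 lack any improper symmetry element and so occur as enantiomeric pairs, giving 4 + 2 = 6 stereoisomers in total.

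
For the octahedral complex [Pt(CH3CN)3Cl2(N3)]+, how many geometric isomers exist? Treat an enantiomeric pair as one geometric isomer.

The six octahedral sites form three mutually perpendicular trans pairs.
Working through the distinct placements yields 3 geometric isomers: CH3CN mer, Cl cis; CH3CN mer, Cl trans; CH3CN fac, Cl cis.

3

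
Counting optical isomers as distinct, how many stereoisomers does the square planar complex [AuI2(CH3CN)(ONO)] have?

2

In a square planar complex each vertex has one trans partner and two cis neighbours.
Working through the distinct placements yields 2 geometric isomers: I cis; I trans.
Each arrangement has an internal mirror plane or centre of symmetry, so none is chiral.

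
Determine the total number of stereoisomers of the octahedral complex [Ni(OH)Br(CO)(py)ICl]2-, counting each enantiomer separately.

Placing the ligands in turn and identifying arrangements related by rotation or reflection leaves 15 distinct geometric isomers.
Of these, 15 lack any improper symmetry element and so occur as enantiomeric pairs, giving 15 + 15 = 30 stereoisomers in total.

30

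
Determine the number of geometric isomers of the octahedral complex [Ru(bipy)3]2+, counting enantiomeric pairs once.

In an octahedral complex each vertex has one trans partner and four cis neighbours.
Each bipy is bidentate and must span two cis positions.
Only one geometric arrangement is possible; it has no improper symmetry element, so it exists as a pair of enantiomers (2 stereoisomers).

1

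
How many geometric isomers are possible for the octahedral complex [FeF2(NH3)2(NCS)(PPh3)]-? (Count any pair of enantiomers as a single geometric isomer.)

6

The six octahedral sites form three mutually perpendicular trans pairs.
The distinct arrangements are (6 in all): F trans, NH3 cis; F trans, NH3 trans; F cis, NH3 cis (3 arrangements, 2 chiral); F cis, NH3 trans.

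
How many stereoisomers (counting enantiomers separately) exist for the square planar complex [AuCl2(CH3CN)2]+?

2

In a square planar complex each vertex has one trans partner and two cis neighbours.
There are 2 geometric isomers: Cl cis; Cl trans.
Each arrangement has an internal mirror plane or centre of symmetry, so none is chiral.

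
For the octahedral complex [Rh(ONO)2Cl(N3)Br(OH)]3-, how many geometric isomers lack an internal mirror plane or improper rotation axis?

6

Systematic enumeration (placing each ligand type in turn and discarding arrangements equivalent by rotation or reflection) gives 9 geometric isomers.
Of these, 6 lack any improper symmetry element and so occur as enantiomeric pairs, giving 9 + 6 = 15 stereoisomers in total.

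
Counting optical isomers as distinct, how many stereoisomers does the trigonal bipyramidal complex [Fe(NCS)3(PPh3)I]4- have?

A trigonal bipyramid has two axial and three equatorial sites, which are chemically inequivalent.
There are 4 geometric isomers: PPh3 equatorial, I axial; PPh3 axial, I axial; PPh3 equatorial, I equatorial; PPh3 axial, I equatorial.
Each arrangement has an internal mirror plane or centre of symmetry, so none is chiral.

4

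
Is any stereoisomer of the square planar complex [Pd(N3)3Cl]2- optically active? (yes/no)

Only one geometric arrangement is possible.

no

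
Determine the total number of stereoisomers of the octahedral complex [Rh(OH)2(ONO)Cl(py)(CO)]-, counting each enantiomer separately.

15

The six octahedral sites form three mutually perpendicular trans pairs.
Placing the ligands in turn and identifying arrangements related by rotation or reflection leaves 9 distinct geometric isomers.
Of these, 6 lack any improper symmetry element and so occur as enantiomeric pairs, giving 9 + 6 = 15 stereoisomers in total.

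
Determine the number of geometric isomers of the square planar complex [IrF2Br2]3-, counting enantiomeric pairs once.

2

A square has two trans pairs of vertices; adjacent vertices are cis.
Systematic placement gives 2 geometric isomers: F cis; F trans.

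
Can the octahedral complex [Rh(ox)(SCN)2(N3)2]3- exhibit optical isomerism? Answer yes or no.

yes

The six octahedral sites form three mutually perpendicular trans pairs.
Each ox is bidentate and must span two cis positions.
The distinct arrangements are (3 in all): SCN cis, N3 trans; SCN cis, N3 cis (chiral); SCN trans, N3 cis.
One of these lacks any improper symmetry element and so occurs as an enantiomeric pair, giving 3 + 1 = 4 stereoisomers in total.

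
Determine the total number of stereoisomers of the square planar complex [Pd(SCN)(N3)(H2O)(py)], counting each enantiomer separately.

In a square planar complex each vertex has one trans partner and two cis neighbours.
Working through the distinct placements yields 3 geometric isomers: (H2O/SCN trans, N3/py trans); (H2O/py trans, N3/SCN trans); (H2O/N3 trans, SCN/py trans).
Each arrangement has an internal mirror plane or centre of symmetry, so none is chiral.

3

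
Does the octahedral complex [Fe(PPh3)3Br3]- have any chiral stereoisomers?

In an octahedral complex each vertex has one trans partner and four cis neighbours.
Systematic placement gives 2 geometric isomers: PPh3 mer; PPh3 fac.
Each arrangement has an internal mirror plane or centre of symmetry, so none is chiral.

no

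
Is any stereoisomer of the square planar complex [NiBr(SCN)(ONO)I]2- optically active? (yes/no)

In a square planar complex each vertex has one trans partner and two cis neighbours.
There are 3 geometric isomers: (Br/ONO trans, I/SCN trans); (Br/SCN trans, I/ONO trans); (Br/I trans, ONO/SCN trans).
Each arrangement has an internal mirror plane or centre of symmetry, so none is chiral.

no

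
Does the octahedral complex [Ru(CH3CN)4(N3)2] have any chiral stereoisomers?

no

The distinct arrangements are (2 in all): N3 trans; N3 cis.
Each arrangement has an internal mirror plane or centre of symmetry, so none is chiral.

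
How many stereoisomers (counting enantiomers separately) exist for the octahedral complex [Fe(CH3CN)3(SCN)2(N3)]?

3

An octahedron has six vertices in three trans pairs; every non-trans pair is cis.
There are 3 geometric isomers: CH3CN mer, SCN trans; CH3CN mer, SCN cis; CH3CN fac, SCN cis.
Each arrangement has an internal mirror plane or centre of symmetry, so none is chiral.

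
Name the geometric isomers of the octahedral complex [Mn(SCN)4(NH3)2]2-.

cis and trans

The six octahedral sites form three mutually perpendicular trans pairs.
Systematic placement gives 2 geometric isomers: NH3 trans; NH3 cis.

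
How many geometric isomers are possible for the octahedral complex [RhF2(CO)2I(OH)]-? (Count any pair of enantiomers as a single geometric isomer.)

In an octahedral complex each vertex has one trans partner and four cis neighbours.
The distinct arrangements are (6 in all): F trans, CO trans; F cis, CO trans; F cis, CO cis (3 arrangements, 2 chiral); F trans, CO cis.

6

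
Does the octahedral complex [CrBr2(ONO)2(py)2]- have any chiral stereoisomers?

yes

The six octahedral sites form three mutually perpendicular trans pairs.
Systematic placement gives 5 geometric isomers: Br trans, ONO trans, py trans; Br trans, ONO cis, py cis; Br cis, ONO cis, py trans; Br cis, ONO cis, py cis (chiral); Br cis, ONO trans, py cis.
One of these lacks any improper symmetry element and so occurs as an enantiomeric pair, giving 5 + 1 = 6 stereoisomers in total.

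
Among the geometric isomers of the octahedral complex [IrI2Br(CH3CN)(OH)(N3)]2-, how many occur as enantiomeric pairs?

The six octahedral sites form three mutually perpendicular trans pairs.
Placing the ligands in turn and identifying arrangements related by rotation or reflection leaves 9 distinct geometric isomers.
Of these, 6 lack any improper symmetry element and so occur as enantiomeric pairs, giving 9 + 6 = 15 stereoisomers in total.

6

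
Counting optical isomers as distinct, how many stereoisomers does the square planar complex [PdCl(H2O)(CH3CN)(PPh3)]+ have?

3

A square has two trans pairs of vertices; adjacent vertices are cis.
Working through the distinct placements yields 3 geometric isomers: (CH3CN/H2O trans, Cl/PPh3 trans); (CH3CN/PPh3 trans, Cl/H2O trans); (CH3CN/Cl trans, H2O/PPh3 trans).
Each arrangement has an internal mirror plane or centre of symmetry, so none is chiral.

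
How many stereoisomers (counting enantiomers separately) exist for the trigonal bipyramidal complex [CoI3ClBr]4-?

4

A trigonal bipyramid has two axial and three equatorial sites, which are chemically inequivalent.
Working through the distinct placements yields 4 geometric isomers: Cl axial, Br axial; Cl equatorial, Br axial; Cl axial, Br equatorial; Cl equatorial, Br equatorial.
Each arrangement has an internal mirror plane or centre of symmetry, so none is chiral.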